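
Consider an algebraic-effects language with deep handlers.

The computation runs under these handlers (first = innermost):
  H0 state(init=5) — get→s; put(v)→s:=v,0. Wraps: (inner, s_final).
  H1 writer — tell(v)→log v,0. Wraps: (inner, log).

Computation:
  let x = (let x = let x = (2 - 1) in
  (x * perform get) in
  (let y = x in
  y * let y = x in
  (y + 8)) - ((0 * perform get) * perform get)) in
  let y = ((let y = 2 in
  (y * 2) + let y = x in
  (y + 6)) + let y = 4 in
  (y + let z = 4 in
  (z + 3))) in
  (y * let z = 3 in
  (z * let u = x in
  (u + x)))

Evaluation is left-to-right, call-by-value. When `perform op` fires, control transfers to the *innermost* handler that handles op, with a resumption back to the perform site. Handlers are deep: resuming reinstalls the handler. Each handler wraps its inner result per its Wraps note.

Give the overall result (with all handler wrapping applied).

Step-by-step:
get @ H0 ⇒ 5
get @ H0 ⇒ 5
get @ H0 ⇒ 5
H0 returns (33540, 5)
H1 returns ((33540, 5), ())
= ((33540, 5), ())

Answer: ((33540, 5), ())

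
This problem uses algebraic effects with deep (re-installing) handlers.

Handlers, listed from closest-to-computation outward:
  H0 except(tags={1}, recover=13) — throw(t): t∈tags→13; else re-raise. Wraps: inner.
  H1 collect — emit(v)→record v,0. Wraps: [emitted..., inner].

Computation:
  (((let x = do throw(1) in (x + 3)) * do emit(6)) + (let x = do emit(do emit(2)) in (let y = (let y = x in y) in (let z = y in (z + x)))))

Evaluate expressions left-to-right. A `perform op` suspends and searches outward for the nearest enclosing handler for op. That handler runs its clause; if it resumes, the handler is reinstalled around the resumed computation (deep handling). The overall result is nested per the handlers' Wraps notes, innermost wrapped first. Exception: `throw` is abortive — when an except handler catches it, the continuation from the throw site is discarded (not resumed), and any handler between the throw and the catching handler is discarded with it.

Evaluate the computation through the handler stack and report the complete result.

Answer: [13]

Step-by-step:
throw(1) @ H0 caught ⇒ 13
H1 returns [13]
= [13]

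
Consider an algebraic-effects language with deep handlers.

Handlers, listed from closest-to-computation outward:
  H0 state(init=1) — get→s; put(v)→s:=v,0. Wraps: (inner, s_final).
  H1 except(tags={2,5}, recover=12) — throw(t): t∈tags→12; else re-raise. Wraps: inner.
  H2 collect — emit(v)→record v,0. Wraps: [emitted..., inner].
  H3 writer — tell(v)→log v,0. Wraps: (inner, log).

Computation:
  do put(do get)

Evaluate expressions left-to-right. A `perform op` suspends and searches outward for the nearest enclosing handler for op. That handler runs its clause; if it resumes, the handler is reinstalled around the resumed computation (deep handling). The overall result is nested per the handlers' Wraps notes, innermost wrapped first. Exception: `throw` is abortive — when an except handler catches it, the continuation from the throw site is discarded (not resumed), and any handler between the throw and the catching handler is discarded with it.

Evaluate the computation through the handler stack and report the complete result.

Evaluation trace:
get @ H0 ⇒ 1
put(1) @ H0 ⇒ s:=1
H0 returns (0, 1)
H1 returns (0, 1)
H2 returns [(0, 1)]
H3 returns ([(0, 1)], ())
= ([(0, 1)], ())

Answer: ([(0, 1)], ())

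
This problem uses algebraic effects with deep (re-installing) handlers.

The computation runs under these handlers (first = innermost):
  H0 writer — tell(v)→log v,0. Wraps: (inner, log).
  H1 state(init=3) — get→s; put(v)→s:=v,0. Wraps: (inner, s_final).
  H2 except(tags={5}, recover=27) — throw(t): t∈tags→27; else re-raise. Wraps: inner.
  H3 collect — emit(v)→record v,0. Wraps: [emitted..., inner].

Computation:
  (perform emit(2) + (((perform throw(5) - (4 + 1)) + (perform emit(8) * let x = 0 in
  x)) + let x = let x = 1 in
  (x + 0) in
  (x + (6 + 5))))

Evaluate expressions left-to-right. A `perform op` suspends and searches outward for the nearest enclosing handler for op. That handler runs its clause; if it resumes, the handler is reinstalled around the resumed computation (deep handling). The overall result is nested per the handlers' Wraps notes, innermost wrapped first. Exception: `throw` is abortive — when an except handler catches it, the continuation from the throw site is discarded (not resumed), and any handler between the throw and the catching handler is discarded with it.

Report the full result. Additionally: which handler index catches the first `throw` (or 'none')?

Step-by-step:
emit(2) @ H3 ⇒ out+=2
throw(5) @ H2 caught ⇒ 27
H3 returns [2, 27]
= [2, 27]

Answer: [2, 27] ; first throw caught by: H2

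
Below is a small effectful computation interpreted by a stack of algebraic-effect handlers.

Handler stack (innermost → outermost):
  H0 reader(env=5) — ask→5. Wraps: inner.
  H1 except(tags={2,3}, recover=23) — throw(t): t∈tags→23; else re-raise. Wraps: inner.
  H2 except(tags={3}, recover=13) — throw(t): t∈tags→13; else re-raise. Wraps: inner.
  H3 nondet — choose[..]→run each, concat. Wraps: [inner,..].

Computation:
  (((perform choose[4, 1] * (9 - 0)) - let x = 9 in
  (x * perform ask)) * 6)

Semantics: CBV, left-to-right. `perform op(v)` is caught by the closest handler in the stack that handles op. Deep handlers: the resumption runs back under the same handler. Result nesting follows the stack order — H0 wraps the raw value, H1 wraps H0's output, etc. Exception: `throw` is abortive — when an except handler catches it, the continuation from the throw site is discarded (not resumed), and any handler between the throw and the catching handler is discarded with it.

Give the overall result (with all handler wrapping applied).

Answer: [-54, -216]

Step-by-step:
choose[4, 1] @ H3
  branch[0] choose=4:
    ask @ H0 ⇒ 5
    H0 returns -54
    H1 returns -54
    H2 returns -54
    H3 returns [-54]
  branch[1] choose=1:
    ask @ H0 ⇒ 5
    H0 returns -216
    H1 returns -216
    H2 returns -216
    H3 returns [-216]
= [-54, -216]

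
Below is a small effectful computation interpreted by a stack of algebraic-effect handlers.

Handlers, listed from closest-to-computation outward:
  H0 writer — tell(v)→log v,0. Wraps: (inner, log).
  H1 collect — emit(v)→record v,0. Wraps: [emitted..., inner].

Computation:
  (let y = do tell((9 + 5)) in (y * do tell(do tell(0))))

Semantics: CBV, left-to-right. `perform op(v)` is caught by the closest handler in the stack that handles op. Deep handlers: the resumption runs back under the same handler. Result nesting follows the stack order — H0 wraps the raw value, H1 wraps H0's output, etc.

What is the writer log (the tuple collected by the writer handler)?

Answer: (14, 0, 0)

Evaluation trace:
tell(14) @ H0 ⇒ log+=14
tell(0) @ H0 ⇒ log+=0
tell(0) @ H0 ⇒ log+=0
H0 returns (0, (14, 0, 0))
H1 returns [(0, (14, 0, 0))]
= [(0, (14, 0, 0))]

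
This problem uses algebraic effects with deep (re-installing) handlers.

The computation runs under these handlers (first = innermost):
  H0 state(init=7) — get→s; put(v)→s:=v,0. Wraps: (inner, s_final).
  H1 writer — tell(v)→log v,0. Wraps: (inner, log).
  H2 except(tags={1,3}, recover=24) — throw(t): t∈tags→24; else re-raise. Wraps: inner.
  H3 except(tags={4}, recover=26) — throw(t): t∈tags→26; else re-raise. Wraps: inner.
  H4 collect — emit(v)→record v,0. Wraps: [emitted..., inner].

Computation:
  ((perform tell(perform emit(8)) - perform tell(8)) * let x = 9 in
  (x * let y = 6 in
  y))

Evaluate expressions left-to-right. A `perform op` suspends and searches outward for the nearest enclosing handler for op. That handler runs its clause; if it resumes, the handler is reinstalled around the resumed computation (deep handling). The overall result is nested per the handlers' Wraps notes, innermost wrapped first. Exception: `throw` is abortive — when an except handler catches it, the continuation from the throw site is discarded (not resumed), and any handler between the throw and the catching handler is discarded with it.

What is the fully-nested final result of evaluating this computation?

Answer: [8, ((0, 7), (0, 8))]

Working:
emit(8) @ H4 ⇒ out+=8
tell(0) @ H1 ⇒ log+=0
tell(8) @ H1 ⇒ log+=8
H0 returns (0, 7)
H1 returns ((0, 7), (0, 8))
H2 returns ((0, 7), (0, 8))
H3 returns ((0, 7), (0, 8))
H4 returns [8, ((0, 7), (0, 8))]
= [8, ((0, 7), (0, 8))]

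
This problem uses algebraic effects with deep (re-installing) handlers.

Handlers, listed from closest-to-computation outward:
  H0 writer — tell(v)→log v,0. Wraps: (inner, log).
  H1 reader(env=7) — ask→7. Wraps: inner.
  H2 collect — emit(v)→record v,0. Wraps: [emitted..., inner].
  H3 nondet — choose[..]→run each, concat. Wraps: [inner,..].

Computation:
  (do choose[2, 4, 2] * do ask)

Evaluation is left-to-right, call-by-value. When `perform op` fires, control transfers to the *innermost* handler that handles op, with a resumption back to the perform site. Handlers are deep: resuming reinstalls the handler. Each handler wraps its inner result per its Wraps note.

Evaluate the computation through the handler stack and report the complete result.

Answer: [[(14, ())], [(28, ())], [(14, ())]]

Evaluation trace:
choose[2, 4, 2] @ H3
  branch[0] choose=2:
    ask @ H1 ⇒ 7
    H0 returns (14, ())
    H1 returns (14, ())
    H2 returns [(14, ())]
    H3 returns [[(14, ())]]
  branch[1] choose=4:
    ask @ H1 ⇒ 7
    H0 returns (28, ())
    H1 returns (28, ())
    H2 returns [(28, ())]
    H3 returns [[(28, ())]]
  branch[2] choose=2:
    ask @ H1 ⇒ 7
    H0 returns (14, ())
    H1 returns (14, ())
    H2 returns [(14, ())]
    H3 returns [[(14, ())]]
= [[(14, ())], [(28, ())], [(14, ())]]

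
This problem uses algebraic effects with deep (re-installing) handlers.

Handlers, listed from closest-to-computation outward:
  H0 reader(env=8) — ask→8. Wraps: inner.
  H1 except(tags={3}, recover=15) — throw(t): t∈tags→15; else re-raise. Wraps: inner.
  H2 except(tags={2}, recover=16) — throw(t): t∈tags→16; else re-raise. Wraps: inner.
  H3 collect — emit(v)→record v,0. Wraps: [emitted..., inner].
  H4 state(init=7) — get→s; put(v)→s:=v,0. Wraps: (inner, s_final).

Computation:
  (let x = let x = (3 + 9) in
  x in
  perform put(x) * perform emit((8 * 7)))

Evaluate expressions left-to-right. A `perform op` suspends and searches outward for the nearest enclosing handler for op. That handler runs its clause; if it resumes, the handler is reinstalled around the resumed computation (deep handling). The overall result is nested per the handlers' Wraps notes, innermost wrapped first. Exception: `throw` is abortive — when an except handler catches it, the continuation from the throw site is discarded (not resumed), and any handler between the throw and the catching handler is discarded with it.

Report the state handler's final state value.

Answer: 12

Step-by-step:
put(12) @ H4 ⇒ s:=12
emit(56) @ H3 ⇒ out+=56
H0 returns 0
H1 returns 0
H2 returns 0
H3 returns [56, 0]
H4 returns ([56, 0], 12)
= ([56, 0], 12)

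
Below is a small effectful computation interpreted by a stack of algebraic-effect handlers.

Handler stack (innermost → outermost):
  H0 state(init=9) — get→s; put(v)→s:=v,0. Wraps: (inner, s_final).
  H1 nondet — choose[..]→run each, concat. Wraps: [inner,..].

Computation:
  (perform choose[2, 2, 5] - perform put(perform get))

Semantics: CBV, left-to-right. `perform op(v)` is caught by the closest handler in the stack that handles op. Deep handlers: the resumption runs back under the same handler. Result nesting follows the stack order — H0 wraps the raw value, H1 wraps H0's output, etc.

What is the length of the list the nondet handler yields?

Working:
choose[2, 2, 5] @ H1
  branch[0] choose=2:
    get @ H0 ⇒ 9
    put(9) @ H0 ⇒ s:=9
    H0 returns (2, 9)
    H1 returns [(2, 9)]
  branch[1] choose=2:
    get @ H0 ⇒ 9
    put(9) @ H0 ⇒ s:=9
    H0 returns (2, 9)
    H1 returns [(2, 9)]
  branch[2] choose=5:
    get @ H0 ⇒ 9
    put(9) @ H0 ⇒ s:=9
    H0 returns (5, 9)
    H1 returns [(5, 9)]
= [(2, 9), (2, 9), (5, 9)]

Answer: 3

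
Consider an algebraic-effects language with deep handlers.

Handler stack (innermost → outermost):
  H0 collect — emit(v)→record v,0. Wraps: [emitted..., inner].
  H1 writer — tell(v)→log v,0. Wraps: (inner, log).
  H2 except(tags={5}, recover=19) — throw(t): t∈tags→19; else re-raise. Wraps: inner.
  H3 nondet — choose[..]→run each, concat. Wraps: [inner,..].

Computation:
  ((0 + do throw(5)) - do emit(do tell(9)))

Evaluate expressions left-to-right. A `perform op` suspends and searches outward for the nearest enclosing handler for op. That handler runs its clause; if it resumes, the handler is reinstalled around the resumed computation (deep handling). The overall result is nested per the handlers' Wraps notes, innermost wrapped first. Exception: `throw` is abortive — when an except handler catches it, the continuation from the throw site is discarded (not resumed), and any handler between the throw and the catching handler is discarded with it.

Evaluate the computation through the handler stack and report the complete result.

Answer: [19]

Working:
throw(5) @ H2 caught ⇒ 19
H3 returns [19]
= [19]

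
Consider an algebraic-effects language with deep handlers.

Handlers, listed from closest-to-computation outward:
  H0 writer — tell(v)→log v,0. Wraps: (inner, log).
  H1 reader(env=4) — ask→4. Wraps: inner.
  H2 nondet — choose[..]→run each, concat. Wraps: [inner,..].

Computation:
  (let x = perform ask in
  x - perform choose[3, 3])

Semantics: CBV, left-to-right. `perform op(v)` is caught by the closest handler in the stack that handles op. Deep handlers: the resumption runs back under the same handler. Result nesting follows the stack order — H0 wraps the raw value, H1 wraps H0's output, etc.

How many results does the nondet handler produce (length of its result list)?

Working:
ask @ H1 ⇒ 4
choose[3, 3] @ H2
  branch[0] choose=3:
    H0 returns (1, ())
    H1 returns (1, ())
    H2 returns [(1, ())]
  branch[1] choose=3:
    H0 returns (1, ())
    H1 returns (1, ())
    H2 returns [(1, ())]
= [(1, ()), (1, ())]

Answer: 2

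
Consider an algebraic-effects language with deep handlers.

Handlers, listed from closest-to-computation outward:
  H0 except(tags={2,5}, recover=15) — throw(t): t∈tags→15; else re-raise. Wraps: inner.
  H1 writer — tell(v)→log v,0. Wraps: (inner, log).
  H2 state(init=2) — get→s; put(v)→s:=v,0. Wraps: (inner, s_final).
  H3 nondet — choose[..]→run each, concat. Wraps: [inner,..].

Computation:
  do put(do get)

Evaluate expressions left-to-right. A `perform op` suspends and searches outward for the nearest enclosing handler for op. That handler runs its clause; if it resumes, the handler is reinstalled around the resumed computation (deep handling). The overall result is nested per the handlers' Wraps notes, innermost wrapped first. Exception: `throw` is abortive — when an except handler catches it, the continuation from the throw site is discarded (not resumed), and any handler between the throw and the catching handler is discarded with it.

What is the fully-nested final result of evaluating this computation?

Answer: [((0, ()), 2)]

Evaluation trace:
get @ H2 ⇒ 2
put(2) @ H2 ⇒ s:=2
H0 returns 0
H1 returns (0, ())
H2 returns ((0, ()), 2)
H3 returns [((0, ()), 2)]
= [((0, ()), 2)]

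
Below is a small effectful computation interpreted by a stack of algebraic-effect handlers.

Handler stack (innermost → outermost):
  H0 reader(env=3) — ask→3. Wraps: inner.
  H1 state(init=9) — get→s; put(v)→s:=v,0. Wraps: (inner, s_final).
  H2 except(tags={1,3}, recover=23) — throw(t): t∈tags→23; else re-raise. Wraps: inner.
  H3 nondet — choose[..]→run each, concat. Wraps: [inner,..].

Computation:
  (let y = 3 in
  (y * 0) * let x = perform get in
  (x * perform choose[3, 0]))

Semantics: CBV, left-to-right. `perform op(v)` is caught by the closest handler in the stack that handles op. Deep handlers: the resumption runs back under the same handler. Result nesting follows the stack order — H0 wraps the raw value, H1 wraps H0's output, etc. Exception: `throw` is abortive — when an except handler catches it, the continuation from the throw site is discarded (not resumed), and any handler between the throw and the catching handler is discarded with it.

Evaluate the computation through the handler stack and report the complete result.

Answer: [(0, 9), (0, 9)]

Step-by-step:
get @ H1 ⇒ 9
choose[3, 0] @ H3
  branch[0] choose=3:
    H0 returns 0
    H1 returns (0, 9)
    H2 returns (0, 9)
    H3 returns [(0, 9)]
  branch[1] choose=0:
    H0 returns 0
    H1 returns (0, 9)
    H2 returns (0, 9)
    H3 returns [(0, 9)]
= [(0, 9), (0, 9)]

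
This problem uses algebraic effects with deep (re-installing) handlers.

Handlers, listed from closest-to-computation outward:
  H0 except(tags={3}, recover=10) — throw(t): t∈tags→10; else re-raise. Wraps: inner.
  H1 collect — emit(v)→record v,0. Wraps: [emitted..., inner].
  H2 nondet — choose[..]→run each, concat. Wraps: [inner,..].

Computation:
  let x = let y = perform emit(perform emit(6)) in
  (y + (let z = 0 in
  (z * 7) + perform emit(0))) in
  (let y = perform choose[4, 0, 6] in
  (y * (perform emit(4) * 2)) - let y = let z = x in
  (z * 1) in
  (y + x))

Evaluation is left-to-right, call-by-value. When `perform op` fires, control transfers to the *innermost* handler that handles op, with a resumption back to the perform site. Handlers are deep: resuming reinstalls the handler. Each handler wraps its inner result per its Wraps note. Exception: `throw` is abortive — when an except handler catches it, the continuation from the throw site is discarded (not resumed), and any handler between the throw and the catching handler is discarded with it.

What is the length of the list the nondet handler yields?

Answer: 3

Evaluation trace:
emit(6) @ H1 ⇒ out+=6
emit(0) @ H1 ⇒ out+=0
emit(0) @ H1 ⇒ out+=0
choose[4, 0, 6] @ H2
  branch[0] choose=4:
    emit(4) @ H1 ⇒ out+=4
    H0 returns 0
    H1 returns [6, 0, 0, 4, 0]
    H2 returns [[6, 0, 0, 4, 0]]
  branch[1] choose=0:
    emit(4) @ H1 ⇒ out+=4
    H0 returns 0
    H1 returns [6, 0, 0, 4, 0]
    H2 returns [[6, 0, 0, 4, 0]]
  branch[2] choose=6:
    emit(4) @ H1 ⇒ out+=4
    H0 returns 0
    H1 returns [6, 0, 0, 4, 0]
    H2 returns [[6, 0, 0, 4, 0]]
= [[6, 0, 0, 4, 0], [6, 0, 0, 4, 0], [6, 0, 0, 4, 0]]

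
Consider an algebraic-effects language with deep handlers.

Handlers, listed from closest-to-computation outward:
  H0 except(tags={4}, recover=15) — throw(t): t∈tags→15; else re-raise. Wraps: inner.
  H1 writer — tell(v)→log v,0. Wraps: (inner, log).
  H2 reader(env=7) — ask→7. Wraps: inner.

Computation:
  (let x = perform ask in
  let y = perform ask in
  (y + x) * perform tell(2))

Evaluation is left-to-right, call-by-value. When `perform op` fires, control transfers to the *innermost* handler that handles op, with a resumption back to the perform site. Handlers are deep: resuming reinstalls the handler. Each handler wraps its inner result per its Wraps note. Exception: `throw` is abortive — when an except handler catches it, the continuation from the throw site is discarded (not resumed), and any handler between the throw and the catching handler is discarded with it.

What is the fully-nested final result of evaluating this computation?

Answer: (0, (2))

Step-by-step:
ask @ H2 ⇒ 7
ask @ H2 ⇒ 7
tell(2) @ H1 ⇒ log+=2
H0 returns 0
H1 returns (0, (2))
H2 returns (0, (2))
= (0, (2))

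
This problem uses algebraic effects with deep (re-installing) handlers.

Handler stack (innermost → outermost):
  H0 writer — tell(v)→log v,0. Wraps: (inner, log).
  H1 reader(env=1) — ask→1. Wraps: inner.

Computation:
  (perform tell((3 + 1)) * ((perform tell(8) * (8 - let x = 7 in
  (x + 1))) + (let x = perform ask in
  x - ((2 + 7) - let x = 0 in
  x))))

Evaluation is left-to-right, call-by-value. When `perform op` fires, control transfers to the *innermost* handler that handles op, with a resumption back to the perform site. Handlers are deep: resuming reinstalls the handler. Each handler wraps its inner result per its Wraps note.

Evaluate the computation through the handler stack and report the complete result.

Evaluation trace:
tell(4) @ H0 ⇒ log+=4
tell(8) @ H0 ⇒ log+=8
ask @ H1 ⇒ 1
H0 returns (0, (4, 8))
H1 returns (0, (4, 8))
= (0, (4, 8))

Answer: (0, (4, 8))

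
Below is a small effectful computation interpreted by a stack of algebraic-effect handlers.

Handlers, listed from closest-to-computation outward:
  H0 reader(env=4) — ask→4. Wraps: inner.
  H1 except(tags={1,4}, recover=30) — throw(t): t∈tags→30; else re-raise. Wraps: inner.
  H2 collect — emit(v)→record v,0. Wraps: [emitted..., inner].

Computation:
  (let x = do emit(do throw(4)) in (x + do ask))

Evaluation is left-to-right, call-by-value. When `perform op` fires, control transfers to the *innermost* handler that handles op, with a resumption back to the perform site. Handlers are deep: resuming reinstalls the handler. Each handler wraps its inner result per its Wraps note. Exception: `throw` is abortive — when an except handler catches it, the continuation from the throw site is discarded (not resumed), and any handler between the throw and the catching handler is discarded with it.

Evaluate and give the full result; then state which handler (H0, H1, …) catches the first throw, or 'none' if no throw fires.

Working:
throw(4) @ H1 caught ⇒ 30
H2 returns [30]
= [30]

Answer: [30] ; first throw caught by: H1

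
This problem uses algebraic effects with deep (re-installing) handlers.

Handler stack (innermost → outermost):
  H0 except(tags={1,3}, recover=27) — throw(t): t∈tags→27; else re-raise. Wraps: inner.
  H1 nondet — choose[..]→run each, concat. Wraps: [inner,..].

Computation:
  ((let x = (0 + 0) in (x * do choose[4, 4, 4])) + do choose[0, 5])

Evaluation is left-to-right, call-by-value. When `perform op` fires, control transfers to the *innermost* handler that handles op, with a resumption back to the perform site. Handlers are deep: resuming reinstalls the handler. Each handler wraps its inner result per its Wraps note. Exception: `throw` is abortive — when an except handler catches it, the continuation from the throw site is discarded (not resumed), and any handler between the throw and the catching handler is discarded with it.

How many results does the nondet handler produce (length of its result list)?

Step-by-step:
choose[4, 4, 4] @ H1
  branch[0] choose=4:
    choose[0, 5] @ H1
      branch[0] choose=0:
        H0 returns 0
        H1 returns [0]
      branch[1] choose=5:
        H0 returns 5
        H1 returns [5]
  branch[1] choose=4:
    choose[0, 5] @ H1
      branch[0] choose=0:
        H0 returns 0
        H1 returns [0]
      branch[1] choose=5:
        H0 returns 5
        H1 returns [5]
  branch[2] choose=4:
    choose[0, 5] @ H1
      branch[0] choose=0:
        H0 returns 0
        H1 returns [0]
      branch[1] choose=5:
        H0 returns 5
        H1 returns [5]
= [0, 5, 0, 5, 0, 5]

Answer: 6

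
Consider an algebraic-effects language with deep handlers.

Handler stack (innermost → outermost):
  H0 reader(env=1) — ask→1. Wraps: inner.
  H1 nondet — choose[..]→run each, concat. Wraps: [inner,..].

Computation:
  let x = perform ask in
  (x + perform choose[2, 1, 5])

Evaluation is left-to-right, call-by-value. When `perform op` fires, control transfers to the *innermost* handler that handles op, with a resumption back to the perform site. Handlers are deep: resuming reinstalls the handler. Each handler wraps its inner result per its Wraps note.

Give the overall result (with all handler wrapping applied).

Step-by-step:
ask @ H0 ⇒ 1
choose[2, 1, 5] @ H1
  branch[0] choose=2:
    H0 returns 3
    H1 returns [3]
  branch[1] choose=1:
    H0 returns 2
    H1 returns [2]
  branch[2] choose=5:
    H0 returns 6
    H1 returns [6]
= [3, 2, 6]

Answer: [3, 2, 6]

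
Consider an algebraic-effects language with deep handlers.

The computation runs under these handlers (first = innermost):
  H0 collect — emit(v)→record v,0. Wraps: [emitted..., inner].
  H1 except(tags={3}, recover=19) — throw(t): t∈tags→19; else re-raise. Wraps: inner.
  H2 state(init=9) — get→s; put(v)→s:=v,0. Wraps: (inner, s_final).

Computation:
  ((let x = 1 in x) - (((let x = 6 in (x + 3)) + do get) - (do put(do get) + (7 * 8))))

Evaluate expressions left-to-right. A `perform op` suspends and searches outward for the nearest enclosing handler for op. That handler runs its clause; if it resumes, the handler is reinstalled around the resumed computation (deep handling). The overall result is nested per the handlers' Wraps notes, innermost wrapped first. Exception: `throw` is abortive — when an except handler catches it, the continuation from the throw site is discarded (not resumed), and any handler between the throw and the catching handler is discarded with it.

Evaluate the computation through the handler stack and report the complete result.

Answer: ([39], 9)

Evaluation trace:
get @ H2 ⇒ 9
get @ H2 ⇒ 9
put(9) @ H2 ⇒ s:=9
H0 returns [39]
H1 returns [39]
H2 returns ([39], 9)
= ([39], 9)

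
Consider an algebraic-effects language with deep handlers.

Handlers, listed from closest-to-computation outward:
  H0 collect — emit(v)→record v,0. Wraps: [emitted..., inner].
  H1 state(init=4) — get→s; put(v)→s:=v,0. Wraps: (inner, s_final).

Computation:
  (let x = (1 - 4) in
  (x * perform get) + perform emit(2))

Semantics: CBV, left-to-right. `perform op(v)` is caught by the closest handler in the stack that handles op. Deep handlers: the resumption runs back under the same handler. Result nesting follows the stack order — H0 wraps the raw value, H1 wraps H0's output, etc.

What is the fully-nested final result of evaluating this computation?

Answer: ([2, -12], 4)

Working:
get @ H1 ⇒ 4
emit(2) @ H0 ⇒ out+=2
H0 returns [2, -12]
H1 returns ([2, -12], 4)
= ([2, -12], 4)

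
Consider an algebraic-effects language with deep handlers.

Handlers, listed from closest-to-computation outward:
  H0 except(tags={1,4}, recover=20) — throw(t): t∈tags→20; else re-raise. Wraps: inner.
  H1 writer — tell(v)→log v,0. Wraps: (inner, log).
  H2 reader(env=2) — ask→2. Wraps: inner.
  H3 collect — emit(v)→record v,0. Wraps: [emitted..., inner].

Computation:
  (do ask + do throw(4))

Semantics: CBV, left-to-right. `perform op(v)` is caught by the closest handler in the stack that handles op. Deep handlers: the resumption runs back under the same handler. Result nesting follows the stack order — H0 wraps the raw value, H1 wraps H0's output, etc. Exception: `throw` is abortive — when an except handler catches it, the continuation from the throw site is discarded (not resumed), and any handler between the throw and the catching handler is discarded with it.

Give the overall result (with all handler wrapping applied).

Working:
ask @ H2 ⇒ 2
throw(4) @ H0 caught ⇒ 20
H1 returns (20, ())
H2 returns (20, ())
H3 returns [(20, ())]
= [(20, ())]

Answer: [(20, ())]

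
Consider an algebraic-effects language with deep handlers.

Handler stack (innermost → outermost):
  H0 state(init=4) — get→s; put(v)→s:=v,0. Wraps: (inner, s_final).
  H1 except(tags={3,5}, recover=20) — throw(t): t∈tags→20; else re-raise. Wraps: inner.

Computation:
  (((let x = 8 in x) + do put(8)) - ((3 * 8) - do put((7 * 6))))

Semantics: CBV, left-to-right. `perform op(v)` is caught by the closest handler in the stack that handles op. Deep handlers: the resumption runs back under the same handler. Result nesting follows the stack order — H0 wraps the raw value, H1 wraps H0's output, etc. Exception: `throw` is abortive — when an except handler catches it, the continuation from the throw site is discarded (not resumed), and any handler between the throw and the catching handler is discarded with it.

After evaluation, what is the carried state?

Evaluation trace:
put(8) @ H0 ⇒ s:=8
put(42) @ H0 ⇒ s:=42
H0 returns (-16, 42)
H1 returns (-16, 42)
= (-16, 42)

Answer: 42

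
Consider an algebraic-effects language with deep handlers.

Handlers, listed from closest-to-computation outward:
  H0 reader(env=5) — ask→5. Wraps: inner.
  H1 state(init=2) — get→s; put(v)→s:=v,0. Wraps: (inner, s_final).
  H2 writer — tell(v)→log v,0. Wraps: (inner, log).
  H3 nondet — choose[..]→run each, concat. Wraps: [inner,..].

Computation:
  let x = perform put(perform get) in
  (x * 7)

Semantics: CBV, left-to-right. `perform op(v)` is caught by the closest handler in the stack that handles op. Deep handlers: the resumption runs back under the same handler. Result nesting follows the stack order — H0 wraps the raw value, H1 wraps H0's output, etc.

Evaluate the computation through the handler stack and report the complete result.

Answer: [((0, 2), ())]

Evaluation trace:
get @ H1 ⇒ 2
put(2) @ H1 ⇒ s:=2
H0 returns 0
H1 returns (0, 2)
H2 returns ((0, 2), ())
H3 returns [((0, 2), ())]
= [((0, 2), ())]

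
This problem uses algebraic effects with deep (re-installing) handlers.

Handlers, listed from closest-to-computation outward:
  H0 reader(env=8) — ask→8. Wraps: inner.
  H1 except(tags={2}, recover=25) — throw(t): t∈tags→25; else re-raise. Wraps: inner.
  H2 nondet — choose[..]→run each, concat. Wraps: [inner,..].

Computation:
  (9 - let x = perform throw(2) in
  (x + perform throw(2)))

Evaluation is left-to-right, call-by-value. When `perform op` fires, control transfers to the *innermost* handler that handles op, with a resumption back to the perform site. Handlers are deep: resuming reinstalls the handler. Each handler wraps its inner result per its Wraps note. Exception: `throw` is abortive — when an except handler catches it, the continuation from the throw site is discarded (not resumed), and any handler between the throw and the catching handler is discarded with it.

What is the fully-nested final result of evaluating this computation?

Answer: [25]

Step-by-step:
throw(2) @ H1 caught ⇒ 25
H2 returns [25]
= [25]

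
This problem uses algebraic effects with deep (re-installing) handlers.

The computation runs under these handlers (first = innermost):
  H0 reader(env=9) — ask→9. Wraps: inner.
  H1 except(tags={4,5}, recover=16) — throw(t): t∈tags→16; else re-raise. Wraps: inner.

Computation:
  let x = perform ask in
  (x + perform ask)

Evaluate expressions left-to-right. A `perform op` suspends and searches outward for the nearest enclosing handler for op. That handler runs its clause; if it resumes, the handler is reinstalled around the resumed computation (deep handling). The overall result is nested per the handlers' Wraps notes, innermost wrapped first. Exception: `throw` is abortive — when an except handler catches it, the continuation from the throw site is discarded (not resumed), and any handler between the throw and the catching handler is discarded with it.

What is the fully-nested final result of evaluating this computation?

Answer: 18

Working:
ask @ H0 ⇒ 9
ask @ H0 ⇒ 9
H0 returns 18
H1 returns 18
= 18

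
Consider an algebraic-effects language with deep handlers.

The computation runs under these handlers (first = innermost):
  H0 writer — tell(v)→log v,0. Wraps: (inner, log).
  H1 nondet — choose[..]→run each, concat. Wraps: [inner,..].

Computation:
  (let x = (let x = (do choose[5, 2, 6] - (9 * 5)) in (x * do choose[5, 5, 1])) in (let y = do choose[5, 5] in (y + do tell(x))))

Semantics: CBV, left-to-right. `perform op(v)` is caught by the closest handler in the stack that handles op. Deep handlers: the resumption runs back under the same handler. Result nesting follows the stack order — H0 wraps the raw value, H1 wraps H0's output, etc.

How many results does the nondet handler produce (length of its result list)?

Answer: 18

Working:
choose[5, 2, 6] @ H1
  branch[0] choose=5:
    choose[5, 5, 1] @ H1
      branch[0] choose=5:
        choose[5, 5] @ H1
          branch[0] choose=5:
            tell(-200) @ H0 ⇒ log+=-200
            H0 returns (5, (-200))
            H1 returns [(5, (-200))]
          branch[1] choose=5:
            tell(-200) @ H0 ⇒ log+=-200
            H0 returns (5, (-200))
            H1 returns [(5, (-200))]
      branch[1] choose=5:
        choose[5, 5] @ H1
          branch[0] choose=5:
            tell(-200) @ H0 ⇒ log+=-200
            H0 returns (5, (-200))
            H1 returns [(5, (-200))]
          branch[1] choose=5:
            tell(-200) @ H0 ⇒ log+=-200
            H0 returns (5, (-200))
            H1 returns [(5, (-200))]
      branch[2] choose=1:
        choose[5, 5] @ H1
          branch[0] choose=5:
            tell(-40) @ H0 ⇒ log+=-40
            H0 returns (5, (-40))
            H1 returns [(5, (-40))]
          branch[1] choose=5:
            tell(-40) @ H0 ⇒ log+=-40
            H0 returns (5, (-40))
            H1 returns [(5, (-40))]
  branch[1] choose=2:
    choose[5, 5, 1] @ H1
      branch[0] choose=5:
        choose[5, 5] @ H1
          branch[0] choose=5:
            tell(-215) @ H0 ⇒ log+=-215
            H0 returns (5, (-215))
            H1 returns [(5, (-215))]
          branch[1] choose=5:
            tell(-215) @ H0 ⇒ log+=-215
            H0 returns (5, (-215))
            H1 returns [(5, (-215))]
      branch[1] choose=5:
        choose[5, 5] @ H1
          branch[0] choose=5:
            tell(-215) @ H0 ⇒ log+=-215
            H0 returns (5, (-215))
            H1 returns [(5, (-215))]
          branch[1] choose=5:
            tell(-215) @ H0 ⇒ log+=-215
            H0 returns (5, (-215))
            H1 returns [(5, (-215))]
      branch[2] choose=1:
        choose[5, 5] @ H1
          branch[0] choose=5:
            tell(-43) @ H0 ⇒ log+=-43
            H0 returns (5, (-43))
            H1 returns [(5, (-43))]
          branch[1] choose=5:
            tell(-43) @ H0 ⇒ log+=-43
            H0 returns (5, (-43))
            H1 returns [(5, (-43))]
  branch[2] choose=6:
    choose[5, 5, 1] @ H1
      branch[0] choose=5:
        choose[5, 5] @ H1
          branch[0] choose=5:
            tell(-195) @ H0 ⇒ log+=-195
            H0 returns (5, (-195))
            H1 returns [(5, (-195))]
          branch[1] choose=5:
            tell(-195) @ H0 ⇒ log+=-195
            H0 returns (5, (-195))
            H1 returns [(5, (-195))]
      branch[1] choose=5:
        choose[5, 5] @ H1
          branch[0] choose=5:
            tell(-195) @ H0 ⇒ log+=-195
            H0 returns (5, (-195))
            H1 returns [(5, (-195))]
          branch[1] choose=5:
            tell(-195) @ H0 ⇒ log+=-195
            H0 returns (5, (-195))
            H1 returns [(5, (-195))]
      branch[2] choose=1:
        choose[5, 5] @ H1
          branch[0] choose=5:
            tell(-39) @ H0 ⇒ log+=-39
            H0 returns (5, (-39))
            H1 returns [(5, (-39))]
          branch[1] choose=5:
            tell(-39) @ H0 ⇒ log+=-39
            H0 returns (5, (-39))
            H1 returns [(5, (-39))]
= [(5, (-200)), (5, (-200)), (5, (-200)), (5, (-200)), (5, (-40)), (5, (-40)), (5, (-215)), (5, (-215)), (5, (-215)), (5, (-215)), (5, (-43)), (5, (-43)), (5, (-195)), (5, (-195)), (5, (-195)), (5, (-195)), (5, (-39)), (5, (-39))]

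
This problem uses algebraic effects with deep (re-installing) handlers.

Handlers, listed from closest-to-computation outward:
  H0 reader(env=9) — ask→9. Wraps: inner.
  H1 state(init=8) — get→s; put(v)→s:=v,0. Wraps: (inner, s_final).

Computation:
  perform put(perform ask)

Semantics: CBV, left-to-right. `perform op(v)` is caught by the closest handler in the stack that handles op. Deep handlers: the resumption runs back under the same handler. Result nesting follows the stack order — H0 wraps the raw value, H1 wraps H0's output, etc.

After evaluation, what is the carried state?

Answer: 9

Evaluation trace:
ask @ H0 ⇒ 9
put(9) @ H1 ⇒ s:=9
H0 returns 0
H1 returns (0, 9)
= (0, 9)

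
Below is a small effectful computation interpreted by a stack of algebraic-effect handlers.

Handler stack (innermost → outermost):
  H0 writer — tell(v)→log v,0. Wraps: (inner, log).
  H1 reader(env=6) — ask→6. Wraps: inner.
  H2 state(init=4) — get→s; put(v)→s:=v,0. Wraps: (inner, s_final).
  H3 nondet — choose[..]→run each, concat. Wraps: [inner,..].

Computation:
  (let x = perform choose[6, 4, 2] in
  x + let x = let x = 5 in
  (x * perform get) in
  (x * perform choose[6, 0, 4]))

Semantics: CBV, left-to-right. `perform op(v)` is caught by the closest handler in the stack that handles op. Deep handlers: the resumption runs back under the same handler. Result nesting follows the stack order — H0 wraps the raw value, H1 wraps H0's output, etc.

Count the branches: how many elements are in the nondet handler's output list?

Evaluation trace:
choose[6, 4, 2] @ H3
  branch[0] choose=6:
    get @ H2 ⇒ 4
    choose[6, 0, 4] @ H3
      branch[0] choose=6:
        H0 returns (126, ())
        H1 returns (126, ())
        H2 returns ((126, ()), 4)
        H3 returns [((126, ()), 4)]
      branch[1] choose=0:
        H0 returns (6, ())
        H1 returns (6, ())
        H2 returns ((6, ()), 4)
        H3 returns [((6, ()), 4)]
      branch[2] choose=4:
        H0 returns (86, ())
        H1 returns (86, ())
        H2 returns ((86, ()), 4)
        H3 returns [((86, ()), 4)]
  branch[1] choose=4:
    get @ H2 ⇒ 4
    choose[6, 0, 4] @ H3
      branch[0] choose=6:
        H0 returns (124, ())
        H1 returns (124, ())
        H2 returns ((124, ()), 4)
        H3 returns [((124, ()), 4)]
      branch[1] choose=0:
        H0 returns (4, ())
        H1 returns (4, ())
        H2 returns ((4, ()), 4)
        H3 returns [((4, ()), 4)]
      branch[2] choose=4:
        H0 returns (84, ())
        H1 returns (84, ())
        H2 returns ((84, ()), 4)
        H3 returns [((84, ()), 4)]
  branch[2] choose=2:
    get @ H2 ⇒ 4
    choose[6, 0, 4] @ H3
      branch[0] choose=6:
        H0 returns (122, ())
        H1 returns (122, ())
        H2 returns ((122, ()), 4)
        H3 returns [((122, ()), 4)]
      branch[1] choose=0:
        H0 returns (2, ())
        H1 returns (2, ())
        H2 returns ((2, ()), 4)
        H3 returns [((2, ()), 4)]
      branch[2] choose=4:
        H0 returns (82, ())
        H1 returns (82, ())
        H2 returns ((82, ()), 4)
        H3 returns [((82, ()), 4)]
= [((126, ()), 4), ((6, ()), 4), ((86, ()), 4), ((124, ()), 4), ((4, ()), 4), ((84, ()), 4), ((122, ()), 4), ((2, ()), 4), ((82, ()), 4)]

Answer: 9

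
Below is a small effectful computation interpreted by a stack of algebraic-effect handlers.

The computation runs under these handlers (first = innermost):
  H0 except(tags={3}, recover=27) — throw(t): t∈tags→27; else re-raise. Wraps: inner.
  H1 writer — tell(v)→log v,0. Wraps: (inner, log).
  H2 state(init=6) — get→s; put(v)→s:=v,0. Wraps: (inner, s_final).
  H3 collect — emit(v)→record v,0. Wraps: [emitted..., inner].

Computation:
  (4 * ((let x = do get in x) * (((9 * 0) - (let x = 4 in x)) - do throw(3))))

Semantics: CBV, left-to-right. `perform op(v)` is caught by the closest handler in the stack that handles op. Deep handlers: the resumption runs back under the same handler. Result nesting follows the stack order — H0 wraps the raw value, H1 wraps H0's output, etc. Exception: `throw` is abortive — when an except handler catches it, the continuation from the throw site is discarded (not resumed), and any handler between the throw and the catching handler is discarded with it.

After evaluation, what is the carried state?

Answer: 6

Step-by-step:
get @ H2 ⇒ 6
throw(3) @ H0 caught ⇒ 27
H1 returns (27, ())
H2 returns ((27, ()), 6)
H3 returns [((27, ()), 6)]
= [((27, ()), 6)]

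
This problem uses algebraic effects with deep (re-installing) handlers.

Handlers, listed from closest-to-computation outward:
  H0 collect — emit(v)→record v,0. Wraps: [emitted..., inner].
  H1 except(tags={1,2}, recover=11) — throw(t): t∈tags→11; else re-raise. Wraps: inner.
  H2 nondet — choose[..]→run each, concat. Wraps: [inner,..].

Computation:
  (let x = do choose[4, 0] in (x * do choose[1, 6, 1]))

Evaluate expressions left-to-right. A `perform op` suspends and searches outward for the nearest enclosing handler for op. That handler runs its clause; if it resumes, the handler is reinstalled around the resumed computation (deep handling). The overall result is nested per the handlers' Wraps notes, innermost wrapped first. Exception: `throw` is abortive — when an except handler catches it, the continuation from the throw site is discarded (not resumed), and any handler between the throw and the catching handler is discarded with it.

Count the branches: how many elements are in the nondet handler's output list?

Answer: 6

Working:
choose[4, 0] @ H2
  branch[0] choose=4:
    choose[1, 6, 1] @ H2
      branch[0] choose=1:
        H0 returns [4]
        H1 returns [4]
        H2 returns [[4]]
      branch[1] choose=6:
        H0 returns [24]
        H1 returns [24]
        H2 returns [[24]]
      branch[2] choose=1:
        H0 returns [4]
        H1 returns [4]
        H2 returns [[4]]
  branch[1] choose=0:
    choose[1, 6, 1] @ H2
      branch[0] choose=1:
        H0 returns [0]
        H1 returns [0]
        H2 returns [[0]]
      branch[1] choose=6:
        H0 returns [0]
        H1 returns [0]
        H2 returns [[0]]
      branch[2] choose=1:
        H0 returns [0]
        H1 returns [0]
        H2 returns [[0]]
= [[4], [24], [4], [0], [0], [0]]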